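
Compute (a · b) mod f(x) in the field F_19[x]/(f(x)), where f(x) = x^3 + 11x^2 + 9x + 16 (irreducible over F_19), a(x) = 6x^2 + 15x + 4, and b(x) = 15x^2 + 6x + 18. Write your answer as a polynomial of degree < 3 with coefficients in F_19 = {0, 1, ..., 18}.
a · b ≡ 13 (mod f(x))

Multiply in F_19[x]: a(x)·b(x) = (6x^2 + 15x + 4)·(15x^2 + 6x + 18) = 14x^4 + 14x^3 + 11x^2 + 9x + 15. This has degree ≥ 3, so divide by f(x) over F_19: 14x^4 + 14x^3 + 11x^2 + 9x + 15 = (14x + 12)·(x^3 + 11x^2 + 9x + 16) + (13). Hence a·b ≡ 13 (mod f). (F_19[x]/(f) is a field with 19^3 = 6859 elements since f is irreducible of degree 3.)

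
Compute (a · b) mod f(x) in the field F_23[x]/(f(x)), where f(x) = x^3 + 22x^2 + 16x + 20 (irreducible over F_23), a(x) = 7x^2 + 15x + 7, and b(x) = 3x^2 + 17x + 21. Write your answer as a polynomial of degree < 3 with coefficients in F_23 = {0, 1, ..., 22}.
a · b ≡ 19x^2 + 21x + 12 (mod f(x))

Multiply in F_23[x]: a(x)·b(x) = (7x^2 + 15x + 7)·(3x^2 + 17x + 21) = 21x^4 + 3x^3 + 9x^2 + 20x + 9. This has degree ≥ 3, so divide by f(x) over F_23: 21x^4 + 3x^3 + 9x^2 + 20x + 9 = (21x + 1)·(x^3 + 22x^2 + 16x + 20) + (19x^2 + 21x + 12). Hence a·b ≡ 19x^2 + 21x + 12 (mod f). (F_23[x]/(f) is a field with 23^3 = 12167 elements since f is irreducible of degree 3.)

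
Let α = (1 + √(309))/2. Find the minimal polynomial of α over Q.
m_α(x) = x^2 - x - 77

From 2α - 1 = √(309), squaring gives (2α - 1)^2 = 309, i.e. 4α^2 - 4α + 1 = 309, so α^2 - α + (1 - 309)/4 = 0. Since 309 ≡ 1 (mod 4), (1 - 309)/4 = -77 ∈ Z. The polynomial x^2 - x - 77 has discriminant 1 - 4·(-77) = 309, which is not a perfect square in Q (d = 309 is squarefree and ≠ 1), so x^2 - x - 77 is irreducible over Q. It is the minimal polynomial of α.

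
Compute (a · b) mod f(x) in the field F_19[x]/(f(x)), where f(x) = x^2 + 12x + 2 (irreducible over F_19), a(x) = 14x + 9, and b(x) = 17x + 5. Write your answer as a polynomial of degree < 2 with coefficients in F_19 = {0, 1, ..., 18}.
a · b ≡ 8x + 6 (mod f(x))

Multiply in F_19[x]: a(x)·b(x) = (14x + 9)·(17x + 5) = 10x^2 + 14x + 7. This has degree ≥ 2, so divide by f(x) over F_19: 10x^2 + 14x + 7 = (10)·(x^2 + 12x + 2) + (8x + 6). Hence a·b ≡ 8x + 6 (mod f). (F_19[x]/(f) is a field with 19^2 = 361 elements since f is irreducible of degree 2.)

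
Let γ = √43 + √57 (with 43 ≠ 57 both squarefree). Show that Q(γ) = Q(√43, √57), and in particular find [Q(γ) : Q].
[Q(γ) : Q] = 4 (equivalently, Q(γ) = Q(√43, √57))

Obviously Q(γ) ⊆ Q(√43, √57), and [Q(√43, √57):Q] = 4 (since 43, 57 are distinct squarefree integers > 1 with 2451 not a perfect square). To show equality we compute the minimal polynomial of γ. From γ = √43 + √57: γ^2 = 43 + 2√(2451) + 57 = 100 + 2√(2451), so γ^2 - 100 = 2√(2451); squaring, (γ^2 - 100)^2 = 4·2451, i.e. γ^4 - 200γ^2 + 10000 - 9804 = 0, i.e. γ^4 - 200γ^2 + 196 = 0. So γ is a root of x^4 - 200x^2 + 196. This polynomial is irreducible over Q: it has no rational root (each ±√43 ± √57 is irrational), and any factorization into two quadratics over Q would force √(2451) ∈ Q (pairing opposite roots) or √43, √57 ∈ Q (other pairings), all impossible. Hence [Q(γ):Q] = 4 = [Q(√43, √57):Q], so Q(γ) = Q(√43, √57).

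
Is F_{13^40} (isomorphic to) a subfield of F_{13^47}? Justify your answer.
No: F_{13^40} is not a subfield of F_{13^47}

F_{p^m} embeds in F_{p^n} iff m | n. Here 40 ∤ 47 (since 47 = 1·40 + 7 with remainder 7 ≠ 0), so F_{13^40} is not a subfield of F_{13^47}. Equivalently: if it were, the tower law would give 40 = [F_{13^40}:F_13] dividing [F_{13^47}:F_13] = 47, contradiction.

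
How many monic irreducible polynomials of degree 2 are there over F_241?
There are 28920 monic irreducible polynomials of degree 2 over F_241

Each element of F_{241^2} that lies in no proper subfield is a root of exactly one monic irreducible of degree 2 over F_241, and each such polynomial has 2 distinct roots in F_{241^2}. By Möbius inversion the count is N_241(2) = (1/2) Σ_{d|2} μ(2/d) · 241^d = (1/2)(μ(2)·241^1 + μ(1)·241^2) = 57840/2 = 28920.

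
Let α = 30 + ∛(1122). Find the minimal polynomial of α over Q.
m_α(x) = x^3 - 90x^2 + 2700x - 28122

Set β = α - 30 = ∛(1122), so β^3 = 1122. Then (α - 30)^3 - 1122 = 0, i.e. α is a root of g(x) = (x - 30)^3 - 1122 = x^3 - 90x^2 + 2700x - 28122. Since g(x) = h(x - 30) where h(x) = x^3 - 1122, and h is irreducible over Q (because 1122 is not a perfect cube, so h has no rational root, and a monic cubic with no rational root is irreducible), g is also irreducible (irreducibility is preserved under the substitution x → x - 30). Hence m_α(x) = x^3 - 90x^2 + 2700x - 28122.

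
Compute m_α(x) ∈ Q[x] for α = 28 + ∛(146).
m_α(x) = x^3 - 84x^2 + 2352x - 22098

Set β = α - 28 = ∛(146), so β^3 = 146. Then (α - 28)^3 - 146 = 0, i.e. α is a root of g(x) = (x - 28)^3 - 146 = x^3 - 84x^2 + 2352x - 22098. Since g(x) = h(x - 28) where h(x) = x^3 - 146, and h is irreducible over Q (because 146 is not a perfect cube, so h has no rational root, and a monic cubic with no rational root is irreducible), g is also irreducible (irreducibility is preserved under the substitution x → x - 28). Hence m_α(x) = x^3 - 84x^2 + 2352x - 22098.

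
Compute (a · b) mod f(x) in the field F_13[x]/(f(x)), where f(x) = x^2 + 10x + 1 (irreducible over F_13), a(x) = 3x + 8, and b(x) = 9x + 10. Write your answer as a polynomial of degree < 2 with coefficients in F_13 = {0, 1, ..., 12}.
a · b ≡ x + 1 (mod f(x))

Multiply in F_13[x]: a(x)·b(x) = (3x + 8)·(9x + 10) = x^2 + 11x + 2. This has degree ≥ 2, so divide by f(x) over F_13: x^2 + 11x + 2 = (1)·(x^2 + 10x + 1) + (x + 1). Hence a·b ≡ x + 1 (mod f). (F_13[x]/(f) is a field with 13^2 = 169 elements since f is irreducible of degree 2.)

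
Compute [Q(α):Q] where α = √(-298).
[Q(α):Q] = 2

[Q(α):Q] equals the degree of the minimal polynomial of α. Here α^2 = -298 and x^2 + 298 is irreducible (d = -298 is squarefree, ≠ 1, hence not a square), so deg(m_α) = 2. Thus [Q(α):Q] = 2.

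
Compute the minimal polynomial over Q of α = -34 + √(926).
m_α(x) = x^2 + 68x + 230

From α + 34 = √(926), squaring gives (α + 34)^2 = 926, i.e. α^2 + 68α + 1156 = 926, so α^2 + 68α + 230 = 0. The discriminant of x^2 + 68x + 230 is (68)^2 - 4·(230) = 4624 - 920 = 3704, and 4·(926) is not a perfect square in Q since 926 is squarefree and ≠ 1. Hence x^2 + 68x + 230 is irreducible over Q and is the minimal polynomial of α.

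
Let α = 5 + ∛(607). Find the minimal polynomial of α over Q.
m_α(x) = x^3 - 15x^2 + 75x - 732

Set β = α - 5 = ∛(607), so β^3 = 607. Then (α - 5)^3 - 607 = 0, i.e. α is a root of g(x) = (x - 5)^3 - 607 = x^3 - 15x^2 + 75x - 732. Since g(x) = h(x - 5) where h(x) = x^3 - 607, and h is irreducible over Q (because 607 is not a perfect cube, so h has no rational root, and a monic cubic with no rational root is irreducible), g is also irreducible (irreducibility is preserved under the substitution x → x - 5). Hence m_α(x) = x^3 - 15x^2 + 75x - 732.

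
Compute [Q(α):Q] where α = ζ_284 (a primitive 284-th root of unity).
[Q(α):Q] = 140

The minimal polynomial of ζ_284 over Q is the 284-th cyclotomic polynomial Φ_284(x), which is irreducible over Q and has degree φ(284) = 140. Hence [Q(α):Q] = φ(284) = 140.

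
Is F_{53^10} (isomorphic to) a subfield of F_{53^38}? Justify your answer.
No: F_{53^10} is not a subfield of F_{53^38}

F_{p^m} embeds in F_{p^n} iff m | n. Here 10 ∤ 38 (since 38 = 3·10 + 8 with remainder 8 ≠ 0), so F_{53^10} is not a subfield of F_{53^38}. Equivalently: if it were, the tower law would give 10 = [F_{53^10}:F_53] dividing [F_{53^38}:F_53] = 38, contradiction.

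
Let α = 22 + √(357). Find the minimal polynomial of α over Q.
m_α(x) = x^2 - 44x + 127

From α - 22 = √(357), squaring gives (α - 22)^2 = 357, i.e. α^2 - 44α + 484 = 357, so α^2 - 44α + 127 = 0. The discriminant of x^2 - 44x + 127 is (-44)^2 - 4·(127) = 1936 - 508 = 1428, and 4·(357) is not a perfect square in Q since 357 is squarefree and ≠ 1. Hence x^2 - 44x + 127 is irreducible over Q and is the minimal polynomial of α.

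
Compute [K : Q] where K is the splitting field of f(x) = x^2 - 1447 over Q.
[K : Q] = 2

f(x) = x^2 - 1447 factors as (x - √1447)(x + √1447). The splitting field is K = Q(√1447). Since 1447 is squarefree and > 1, it is not a perfect square, so x^2 - 1447 is irreducible over Q and [Q(√1447) : Q] = 2. Hence [K : Q] = 2.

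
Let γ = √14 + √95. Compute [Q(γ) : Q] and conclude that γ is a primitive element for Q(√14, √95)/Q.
[Q(γ) : Q] = 4 (equivalently, Q(γ) = Q(√14, √95))

Obviously Q(γ) ⊆ Q(√14, √95), and [Q(√14, √95):Q] = 4 (since 14, 95 are distinct squarefree integers > 1 with 1330 not a perfect square). To show equality we compute the minimal polynomial of γ. From γ = √14 + √95: γ^2 = 14 + 2√(1330) + 95 = 109 + 2√(1330), so γ^2 - 109 = 2√(1330); squaring, (γ^2 - 109)^2 = 4·1330, i.e. γ^4 - 218γ^2 + 11881 - 5320 = 0, i.e. γ^4 - 218γ^2 + 6561 = 0. So γ is a root of x^4 - 218x^2 + 6561. This polynomial is irreducible over Q: it has no rational root (each ±√14 ± √95 is irrational), and any factorization into two quadratics over Q would force √(1330) ∈ Q (pairing opposite roots) or √14, √95 ∈ Q (other pairings), all impossible. Hence [Q(γ):Q] = 4 = [Q(√14, √95):Q], so Q(γ) = Q(√14, √95).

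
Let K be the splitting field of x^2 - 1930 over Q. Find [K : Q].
[K : Q] = 2

f(x) = x^2 - 1930 factors as (x - √1930)(x + √1930). The splitting field is K = Q(√1930). Since 1930 is squarefree and > 1, it is not a perfect square, so x^2 - 1930 is irreducible over Q and [Q(√1930) : Q] = 2. Hence [K : Q] = 2.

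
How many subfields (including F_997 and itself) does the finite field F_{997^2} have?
F_{997^2} has 2 subfields

The subfields of F_{p^n} are exactly the fields F_{p^d} for d | n (each is the fixed field of the unique index-d subgroup of Gal(F_{p^n}/F_p) ≅ Z/nZ). The divisors of n = 2 are {1, 2}, giving 2 subfields: F_{997^1}, F_{997^2}.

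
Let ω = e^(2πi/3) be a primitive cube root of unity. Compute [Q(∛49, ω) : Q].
[Q(∛49, ω) : Q] = 6

[Q(∛49):Q] = 3 (min poly x^3 - 49, irreducible since 49 is not a perfect cube). [Q(ω):Q] = 2 (min poly x^2 + x + 1). Since Q(∛49) ⊂ R and ω ∉ R, we have ω ∉ Q(∛49), so x^2 + x + 1 remains irreducible over Q(∛49) and [Q(∛49, ω) : Q(∛49)] = 2. By the tower law, [Q(∛49, ω) : Q] = 3 · 2 = 6. (In fact Q(∛49, ω) is the splitting field of x^3 - 49 over Q.)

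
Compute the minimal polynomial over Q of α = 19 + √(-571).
m_α(x) = x^2 - 38x + 932

From α - 19 = √(-571), squaring gives (α - 19)^2 = -571, i.e. α^2 - 38α + 361 = -571, so α^2 - 38α + 932 = 0. The discriminant of x^2 - 38x + 932 is (-38)^2 - 4·(932) = 1444 - 3728 = -2284, and 4·(-571) is not a perfect square in Q since -571 is squarefree and ≠ 1. Hence x^2 - 38x + 932 is irreducible over Q and is the minimal polynomial of α.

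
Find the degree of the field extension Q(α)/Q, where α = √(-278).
[Q(α):Q] = 2

[Q(α):Q] equals the degree of the minimal polynomial of α. Here α^2 = -278 and x^2 + 278 is irreducible (d = -278 is squarefree, ≠ 1, hence not a square), so deg(m_α) = 2. Thus [Q(α):Q] = 2.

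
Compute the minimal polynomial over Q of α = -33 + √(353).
m_α(x) = x^2 + 66x + 736

From α + 33 = √(353), squaring gives (α + 33)^2 = 353, i.e. α^2 + 66α + 1089 = 353, so α^2 + 66α + 736 = 0. The discriminant of x^2 + 66x + 736 is (66)^2 - 4·(736) = 4356 - 2944 = 1412, and 4·(353) is not a perfect square in Q since 353 is squarefree and ≠ 1. Hence x^2 + 66x + 736 is irreducible over Q and is the minimal polynomial of α.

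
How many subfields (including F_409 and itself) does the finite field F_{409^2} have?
F_{409^2} has 2 subfields

The subfields of F_{p^n} are exactly the fields F_{p^d} for d | n (each is the fixed field of the unique index-d subgroup of Gal(F_{p^n}/F_p) ≅ Z/nZ). The divisors of n = 2 are {1, 2}, giving 2 subfields: F_{409^1}, F_{409^2}.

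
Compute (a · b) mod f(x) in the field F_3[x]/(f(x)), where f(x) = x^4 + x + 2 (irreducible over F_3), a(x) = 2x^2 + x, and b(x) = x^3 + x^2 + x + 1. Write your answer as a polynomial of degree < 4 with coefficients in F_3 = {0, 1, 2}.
a · b ≡ x^2 (mod f(x))

Multiply in F_3[x]: a(x)·b(x) = (2x^2 + x)·(x^3 + x^2 + x + 1) = 2x^5 + x. This has degree ≥ 4, so divide by f(x) over F_3: 2x^5 + x = (2x)·(x^4 + x + 2) + (x^2). Hence a·b ≡ x^2 (mod f). (F_3[x]/(f) is a field with 3^4 = 81 elements since f is irreducible of degree 4.)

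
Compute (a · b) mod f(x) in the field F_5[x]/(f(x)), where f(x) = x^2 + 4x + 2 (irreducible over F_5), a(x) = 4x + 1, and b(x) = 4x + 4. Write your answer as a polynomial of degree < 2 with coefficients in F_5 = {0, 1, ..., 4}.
a · b ≡ x + 2 (mod f(x))

Multiply in F_5[x]: a(x)·b(x) = (4x + 1)·(4x + 4) = x^2 + 4. This has degree ≥ 2, so divide by f(x) over F_5: x^2 + 4 = (1)·(x^2 + 4x + 2) + (x + 2). Hence a·b ≡ x + 2 (mod f). (F_5[x]/(f) is a field with 5^2 = 25 elements since f is irreducible of degree 2.)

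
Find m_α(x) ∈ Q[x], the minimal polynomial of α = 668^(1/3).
m_α(x) = x^3 - 668

α satisfies α^3 = 668, so x^3 - 668 annihilates α. By the rational root test, a rational root p/q (in lowest terms) of x^3 - 668 would satisfy p^3 = 668 q^3, forcing q = 1 and p^3 = 668; but 668 is not a perfect cube, contradiction. A monic cubic over Q with no rational root is irreducible (any nontrivial factorization would include a linear factor). Hence x^3 - 668 is the minimal polynomial of α, and in particular [Q(α):Q] = 3.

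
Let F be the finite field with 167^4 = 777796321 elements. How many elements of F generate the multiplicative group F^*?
There are φ(777796320) = 175577088 primitive elements

F_q^* is cyclic of order q - 1 = 777796320. A cyclic group of order m has exactly φ(m) generators. Here m = 777796320 = 2^5 · 3 · 5 · 7 · 83 · 2789, so the number of primitive elements is φ(777796320) = 175577088.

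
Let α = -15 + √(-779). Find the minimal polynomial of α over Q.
m_α(x) = x^2 + 30x + 1004

From α + 15 = √(-779), squaring gives (α + 15)^2 = -779, i.e. α^2 + 30α + 225 = -779, so α^2 + 30α + 1004 = 0. The discriminant of x^2 + 30x + 1004 is (30)^2 - 4·(1004) = 900 - 4016 = -3116, and 4·(-779) is not a perfect square in Q since -779 is squarefree and ≠ 1. Hence x^2 + 30x + 1004 is irreducible over Q and is the minimal polynomial of α.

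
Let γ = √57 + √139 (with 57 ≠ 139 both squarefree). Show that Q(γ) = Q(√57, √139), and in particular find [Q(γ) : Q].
[Q(γ) : Q] = 4 (equivalently, Q(γ) = Q(√57, √139))

Obviously Q(γ) ⊆ Q(√57, √139), and [Q(√57, √139):Q] = 4 (since 57, 139 are distinct squarefree integers > 1 with 7923 not a perfect square). To show equality we compute the minimal polynomial of γ. From γ = √57 + √139: γ^2 = 57 + 2√(7923) + 139 = 196 + 2√(7923), so γ^2 - 196 = 2√(7923); squaring, (γ^2 - 196)^2 = 4·7923, i.e. γ^4 - 392γ^2 + 38416 - 31692 = 0, i.e. γ^4 - 392γ^2 + 6724 = 0. So γ is a root of x^4 - 392x^2 + 6724. This polynomial is irreducible over Q: it has no rational root (each ±√57 ± √139 is irrational), and any factorization into two quadratics over Q would force √(7923) ∈ Q (pairing opposite roots) or √57, √139 ∈ Q (other pairings), all impossible. Hence [Q(γ):Q] = 4 = [Q(√57, √139):Q], so Q(γ) = Q(√57, √139).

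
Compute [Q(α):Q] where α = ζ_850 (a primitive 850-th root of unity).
[Q(α):Q] = 320

The minimal polynomial of ζ_850 over Q is the 850-th cyclotomic polynomial Φ_850(x), which is irreducible over Q and has degree φ(850) = 320. Hence [Q(α):Q] = φ(850) = 320.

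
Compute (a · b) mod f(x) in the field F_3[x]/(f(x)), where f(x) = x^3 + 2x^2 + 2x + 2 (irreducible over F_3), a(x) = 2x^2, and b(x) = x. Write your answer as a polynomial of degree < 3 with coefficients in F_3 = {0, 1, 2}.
a · b ≡ 2x^2 + 2x + 2 (mod f(x))

Multiply in F_3[x]: a(x)·b(x) = (2x^2)·(x) = 2x^3. This has degree ≥ 3, so divide by f(x) over F_3: 2x^3 = (2)·(x^3 + 2x^2 + 2x + 2) + (2x^2 + 2x + 2). Hence a·b ≡ 2x^2 + 2x + 2 (mod f). (F_3[x]/(f) is a field with 3^3 = 27 elements since f is irreducible of degree 3.)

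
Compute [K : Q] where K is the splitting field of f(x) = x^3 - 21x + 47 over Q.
[K : Q] = 6

By the rational root test, any rational root of the monic integer polynomial f(x) = x^3 - 21x + 47 must be an integer dividing the constant term 47, i.e. one of ±{1, 47}. Evaluating: f(1) = 27, f(-1) = 67, f(47) = 102883, f(-47) = -102789; none is 0, so f has no rational root and is therefore irreducible over Q (a cubic with no linear factor over a field is irreducible). For an irreducible cubic, the Galois group is A_3 or S_3 according as the discriminant disc(f) = -4a^3 - 27b^2 = -4·(-21)^3 - 27·(47)^2 = -22599 is or is not a square in Q. Here disc(f) = -22599 is not a perfect square in Q, so the Galois group of f over Q is not contained in A_3 and must be all of S_3. The splitting field has degree |S_3| = 6 over Q, so [K : Q] = 6.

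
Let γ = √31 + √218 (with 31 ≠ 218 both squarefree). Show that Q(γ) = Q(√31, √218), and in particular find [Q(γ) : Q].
[Q(γ) : Q] = 4 (equivalently, Q(γ) = Q(√31, √218))

Obviously Q(γ) ⊆ Q(√31, √218), and [Q(√31, √218):Q] = 4 (since 31, 218 are distinct squarefree integers > 1 with 6758 not a perfect square). To show equality we compute the minimal polynomial of γ. From γ = √31 + √218: γ^2 = 31 + 2√(6758) + 218 = 249 + 2√(6758), so γ^2 - 249 = 2√(6758); squaring, (γ^2 - 249)^2 = 4·6758, i.e. γ^4 - 498γ^2 + 62001 - 27032 = 0, i.e. γ^4 - 498γ^2 + 34969 = 0. So γ is a root of x^4 - 498x^2 + 34969. This polynomial is irreducible over Q: it has no rational root (each ±√31 ± √218 is irrational), and any factorization into two quadratics over Q would force √(6758) ∈ Q (pairing opposite roots) or √31, √218 ∈ Q (other pairings), all impossible. Hence [Q(γ):Q] = 4 = [Q(√31, √218):Q], so Q(γ) = Q(√31, √218).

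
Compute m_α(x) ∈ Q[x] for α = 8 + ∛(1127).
m_α(x) = x^3 - 24x^2 + 192x - 1639

Set β = α - 8 = ∛(1127), so β^3 = 1127. Then (α - 8)^3 - 1127 = 0, i.e. α is a root of g(x) = (x - 8)^3 - 1127 = x^3 - 24x^2 + 192x - 1639. Since g(x) = h(x - 8) where h(x) = x^3 - 1127, and h is irreducible over Q (because 1127 is not a perfect cube, so h has no rational root, and a monic cubic with no rational root is irreducible), g is also irreducible (irreducibility is preserved under the substitution x → x - 8). Hence m_α(x) = x^3 - 24x^2 + 192x - 1639.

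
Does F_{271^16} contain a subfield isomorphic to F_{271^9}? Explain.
No: F_{271^9} is not a subfield of F_{271^16}

F_{p^m} embeds in F_{p^n} iff m | n. Here 9 ∤ 16 (since 16 = 1·9 + 7 with remainder 7 ≠ 0), so F_{271^9} is not a subfield of F_{271^16}. Equivalently: if it were, the tower law would give 9 = [F_{271^9}:F_271] dividing [F_{271^16}:F_271] = 16, contradiction.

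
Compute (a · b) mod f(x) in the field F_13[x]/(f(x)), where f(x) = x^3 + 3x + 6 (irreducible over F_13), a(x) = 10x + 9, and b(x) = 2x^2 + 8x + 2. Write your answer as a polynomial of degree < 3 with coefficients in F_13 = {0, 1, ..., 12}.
a · b ≡ 7x^2 + 6x + 2 (mod f(x))

Multiply in F_13[x]: a(x)·b(x) = (10x + 9)·(2x^2 + 8x + 2) = 7x^3 + 7x^2 + x + 5. This has degree ≥ 3, so divide by f(x) over F_13: 7x^3 + 7x^2 + x + 5 = (7)·(x^3 + 3x + 6) + (7x^2 + 6x + 2). Hence a·b ≡ 7x^2 + 6x + 2 (mod f). (F_13[x]/(f) is a field with 13^3 = 2197 elements since f is irreducible of degree 3.)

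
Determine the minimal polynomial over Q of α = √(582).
m_α(x) = x^2 - 582

α satisfies α^2 - 582 = 0, so x^2 - 582 annihilates α. Since d = 582 is squarefree and ≠ 1, it is not a perfect square in Q, so x^2 - 582 has no rational root and is therefore irreducible over Q (a degree-2 polynomial over a field is irreducible iff it has no root). Hence m_α(x) = x^2 - 582.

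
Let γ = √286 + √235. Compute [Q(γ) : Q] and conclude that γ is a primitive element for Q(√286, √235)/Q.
[Q(γ) : Q] = 4 (equivalently, Q(γ) = Q(√286, √235))

Obviously Q(γ) ⊆ Q(√286, √235), and [Q(√286, √235):Q] = 4 (since 286, 235 are distinct squarefree integers > 1 with 67210 not a perfect square). To show equality we compute the minimal polynomial of γ. From γ = √286 + √235: γ^2 = 286 + 2√(67210) + 235 = 521 + 2√(67210), so γ^2 - 521 = 2√(67210); squaring, (γ^2 - 521)^2 = 4·67210, i.e. γ^4 - 1042γ^2 + 271441 - 268840 = 0, i.e. γ^4 - 1042γ^2 + 2601 = 0. So γ is a root of x^4 - 1042x^2 + 2601. This polynomial is irreducible over Q: it has no rational root (each ±√286 ± √235 is irrational), and any factorization into two quadratics over Q would force √(67210) ∈ Q (pairing opposite roots) or √286, √235 ∈ Q (other pairings), all impossible. Hence [Q(γ):Q] = 4 = [Q(√286, √235):Q], so Q(γ) = Q(√286, √235).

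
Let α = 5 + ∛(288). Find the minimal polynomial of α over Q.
m_α(x) = x^3 - 15x^2 + 75x - 413

Set β = α - 5 = ∛(288), so β^3 = 288. Then (α - 5)^3 - 288 = 0, i.e. α is a root of g(x) = (x - 5)^3 - 288 = x^3 - 15x^2 + 75x - 413. Since g(x) = h(x - 5) where h(x) = x^3 - 288, and h is irreducible over Q (because 288 is not a perfect cube, so h has no rational root, and a monic cubic with no rational root is irreducible), g is also irreducible (irreducibility is preserved under the substitution x → x - 5). Hence m_α(x) = x^3 - 15x^2 + 75x - 413.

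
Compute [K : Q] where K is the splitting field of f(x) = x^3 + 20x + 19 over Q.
[K : Q] = 6

By the rational root test, any rational root of the monic integer polynomial f(x) = x^3 + 20x + 19 must be an integer dividing the constant term 19, i.e. one of ±{1, 19}. Evaluating: f(1) = 40, f(-1) = -2, f(19) = 7258, f(-19) = -7220; none is 0, so f has no rational root and is therefore irreducible over Q (a cubic with no linear factor over a field is irreducible). For an irreducible cubic, the Galois group is A_3 or S_3 according as the discriminant disc(f) = -4a^3 - 27b^2 = -4·(20)^3 - 27·(19)^2 = -41747 is or is not a square in Q. Here disc(f) = -41747 is not a perfect square in Q, so the Galois group of f over Q is not contained in A_3 and must be all of S_3. The splitting field has degree |S_3| = 6 over Q, so [K : Q] = 6.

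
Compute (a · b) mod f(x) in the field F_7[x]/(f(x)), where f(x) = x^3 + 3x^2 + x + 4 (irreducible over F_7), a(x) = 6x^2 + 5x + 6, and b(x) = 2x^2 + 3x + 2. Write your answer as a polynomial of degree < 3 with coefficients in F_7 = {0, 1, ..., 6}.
a · b ≡ 2x^2 + 2x + 2 (mod f(x))

Multiply in F_7[x]: a(x)·b(x) = (6x^2 + 5x + 6)·(2x^2 + 3x + 2) = 5x^4 + 4x^2 + 5. This has degree ≥ 3, so divide by f(x) over F_7: 5x^4 + 4x^2 + 5 = (5x + 6)·(x^3 + 3x^2 + x + 4) + (2x^2 + 2x + 2). Hence a·b ≡ 2x^2 + 2x + 2 (mod f). (F_7[x]/(f) is a field with 7^3 = 343 elements since f is irreducible of degree 3.)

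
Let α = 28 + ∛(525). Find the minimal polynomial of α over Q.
m_α(x) = x^3 - 84x^2 + 2352x - 22477

Set β = α - 28 = ∛(525), so β^3 = 525. Then (α - 28)^3 - 525 = 0, i.e. α is a root of g(x) = (x - 28)^3 - 525 = x^3 - 84x^2 + 2352x - 22477. Since g(x) = h(x - 28) where h(x) = x^3 - 525, and h is irreducible over Q (because 525 is not a perfect cube, so h has no rational root, and a monic cubic with no rational root is irreducible), g is also irreducible (irreducibility is preserved under the substitution x → x - 28). Hence m_α(x) = x^3 - 84x^2 + 2352x - 22477.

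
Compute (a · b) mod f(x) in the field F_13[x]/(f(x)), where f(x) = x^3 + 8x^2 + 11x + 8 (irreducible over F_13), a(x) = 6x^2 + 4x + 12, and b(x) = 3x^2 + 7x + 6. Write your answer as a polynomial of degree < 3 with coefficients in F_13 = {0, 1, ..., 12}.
a · b ≡ 11x^2 + 5x + 12 (mod f(x))

Multiply in F_13[x]: a(x)·b(x) = (6x^2 + 4x + 12)·(3x^2 + 7x + 6) = 5x^4 + 2x^3 + 9x^2 + 4x + 7. This has degree ≥ 3, so divide by f(x) over F_13: 5x^4 + 2x^3 + 9x^2 + 4x + 7 = (5x + 1)·(x^3 + 8x^2 + 11x + 8) + (11x^2 + 5x + 12). Hence a·b ≡ 11x^2 + 5x + 12 (mod f). (F_13[x]/(f) is a field with 13^3 = 2197 elements since f is irreducible of degree 3.)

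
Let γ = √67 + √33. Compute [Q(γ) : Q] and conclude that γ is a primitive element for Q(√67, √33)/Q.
[Q(γ) : Q] = 4 (equivalently, Q(γ) = Q(√67, √33))

Obviously Q(γ) ⊆ Q(√67, √33), and [Q(√67, √33):Q] = 4 (since 67, 33 are distinct squarefree integers > 1 with 2211 not a perfect square). To show equality we compute the minimal polynomial of γ. From γ = √67 + √33: γ^2 = 67 + 2√(2211) + 33 = 100 + 2√(2211), so γ^2 - 100 = 2√(2211); squaring, (γ^2 - 100)^2 = 4·2211, i.e. γ^4 - 200γ^2 + 10000 - 8844 = 0, i.e. γ^4 - 200γ^2 + 1156 = 0. So γ is a root of x^4 - 200x^2 + 1156. This polynomial is irreducible over Q: it has no rational root (each ±√67 ± √33 is irrational), and any factorization into two quadratics over Q would force √(2211) ∈ Q (pairing opposite roots) or √67, √33 ∈ Q (other pairings), all impossible. Hence [Q(γ):Q] = 4 = [Q(√67, √33):Q], so Q(γ) = Q(√67, √33).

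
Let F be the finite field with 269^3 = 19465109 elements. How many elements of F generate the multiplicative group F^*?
There are φ(19465108) = 8553600 primitive elements

F_q^* is cyclic of order q - 1 = 19465108. A cyclic group of order m has exactly φ(m) generators. Here m = 19465108 = 2^2 · 13 · 37 · 67 · 151, so the number of primitive elements is φ(19465108) = 8553600.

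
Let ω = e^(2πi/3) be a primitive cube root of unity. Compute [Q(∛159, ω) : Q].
[Q(∛159, ω) : Q] = 6

[Q(∛159):Q] = 3 (min poly x^3 - 159, irreducible since 159 is not a perfect cube). [Q(ω):Q] = 2 (min poly x^2 + x + 1). Since Q(∛159) ⊂ R and ω ∉ R, we have ω ∉ Q(∛159), so x^2 + x + 1 remains irreducible over Q(∛159) and [Q(∛159, ω) : Q(∛159)] = 2. By the tower law, [Q(∛159, ω) : Q] = 3 · 2 = 6. (In fact Q(∛159, ω) is the splitting field of x^3 - 159 over Q.)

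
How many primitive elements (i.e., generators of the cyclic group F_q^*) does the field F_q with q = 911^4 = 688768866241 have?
There are φ(688768866240) = 129313013760 primitive elements

F_q^* is cyclic of order q - 1 = 688768866240. A cyclic group of order m has exactly φ(m) generators. Here m = 688768866240 = 2^6 · 3 · 5 · 7 · 13 · 19 · 29 · 41 · 349, so the number of primitive elements is φ(688768866240) = 129313013760.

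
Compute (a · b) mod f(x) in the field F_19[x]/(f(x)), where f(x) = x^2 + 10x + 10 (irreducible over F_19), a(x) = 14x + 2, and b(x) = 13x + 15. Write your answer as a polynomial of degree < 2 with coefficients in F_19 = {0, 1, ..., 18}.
a · b ≡ 12x + 15 (mod f(x))

Multiply in F_19[x]: a(x)·b(x) = (14x + 2)·(13x + 15) = 11x^2 + 8x + 11. This has degree ≥ 2, so divide by f(x) over F_19: 11x^2 + 8x + 11 = (11)·(x^2 + 10x + 10) + (12x + 15). Hence a·b ≡ 12x + 15 (mod f). (F_19[x]/(f) is a field with 19^2 = 361 elements since f is irreducible of degree 2.)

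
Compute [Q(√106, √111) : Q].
[Q(√106, √111) : Q] = 4

[Q(√106):Q] = 2 (min poly x^2 - 106, irreducible since 106 is squarefree > 1). For the top step, suppose √111 ∈ Q(√106), say √111 = c + d√106 with c, d ∈ Q. Squaring: 111 = c^2 + 106d^2 + 2cd√106. Since √106 ∉ Q this forces 2cd = 0. If d = 0 then √111 = c ∈ Q, contradicting 111 squarefree > 1. If c = 0 then 111 = 106d^2, so 106·111 = (106d)^2 is a perfect square in Q — but 106·111 = 11766 is not a perfect square (since 106 and 111 are distinct squarefree integers). Contradiction. Hence √111 ∉ Q(√106), so x^2 - 111 stays irreducible over Q(√106) and [Q(√106, √111) : Q(√106)] = 2. By the tower law, [Q(√106, √111) : Q] = 2 · 2 = 4.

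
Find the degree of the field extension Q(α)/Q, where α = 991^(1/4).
[Q(α):Q] = 4

α is a root of x^4 - 991. By Eisenstein's criterion at the prime p = 991 (which divides the constant term 991 but p^2 = 982081 does not, since 991 is squarefree), x^4 - 991 is irreducible over Q. Hence [Q(α):Q] = 4.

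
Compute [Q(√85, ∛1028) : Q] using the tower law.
[Q(√85, ∛1028) : Q] = 6

Let L = Q(√85, ∛1028). Since Q(√85) ⊂ L and [Q(√85):Q] = 2, the tower law gives 2 | [L:Q]. Likewise Q(∛1028) ⊂ L with [Q(∛1028):Q] = 3 (because 1028 is not a perfect cube), so 3 | [L:Q]. As gcd(2,3) = 1, [L:Q] is divisible by 6. Conversely L is generated over Q by √85 and ∛1028, so [L:Q] ≤ 2·3 = 6. Therefore [Q(√85, ∛1028) : Q] = 6.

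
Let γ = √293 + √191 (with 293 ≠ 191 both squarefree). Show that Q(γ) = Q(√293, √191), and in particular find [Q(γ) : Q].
[Q(γ) : Q] = 4 (equivalently, Q(γ) = Q(√293, √191))

Obviously Q(γ) ⊆ Q(√293, √191), and [Q(√293, √191):Q] = 4 (since 293, 191 are distinct squarefree integers > 1 with 55963 not a perfect square). To show equality we compute the minimal polynomial of γ. From γ = √293 + √191: γ^2 = 293 + 2√(55963) + 191 = 484 + 2√(55963), so γ^2 - 484 = 2√(55963); squaring, (γ^2 - 484)^2 = 4·55963, i.e. γ^4 - 968γ^2 + 234256 - 223852 = 0, i.e. γ^4 - 968γ^2 + 10404 = 0. So γ is a root of x^4 - 968x^2 + 10404. This polynomial is irreducible over Q: it has no rational root (each ±√293 ± √191 is irrational), and any factorization into two quadratics over Q would force √(55963) ∈ Q (pairing opposite roots) or √293, √191 ∈ Q (other pairings), all impossible. Hence [Q(γ):Q] = 4 = [Q(√293, √191):Q], so Q(γ) = Q(√293, √191).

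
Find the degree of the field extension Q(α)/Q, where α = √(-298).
[Q(α):Q] = 2

[Q(α):Q] equals the degree of the minimal polynomial of α. Here α^2 = -298 and x^2 + 298 is irreducible (d = -298 is squarefree, ≠ 1, hence not a square), so deg(m_α) = 2. Thus [Q(α):Q] = 2.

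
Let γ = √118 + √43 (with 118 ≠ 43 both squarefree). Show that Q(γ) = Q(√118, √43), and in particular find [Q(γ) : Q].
[Q(γ) : Q] = 4 (equivalently, Q(γ) = Q(√118, √43))

Obviously Q(γ) ⊆ Q(√118, √43), and [Q(√118, √43):Q] = 4 (since 118, 43 are distinct squarefree integers > 1 with 5074 not a perfect square). To show equality we compute the minimal polynomial of γ. From γ = √118 + √43: γ^2 = 118 + 2√(5074) + 43 = 161 + 2√(5074), so γ^2 - 161 = 2√(5074); squaring, (γ^2 - 161)^2 = 4·5074, i.e. γ^4 - 322γ^2 + 25921 - 20296 = 0, i.e. γ^4 - 322γ^2 + 5625 = 0. So γ is a root of x^4 - 322x^2 + 5625. This polynomial is irreducible over Q: it has no rational root (each ±√118 ± √43 is irrational), and any factorization into two quadratics over Q would force √(5074) ∈ Q (pairing opposite roots) or √118, √43 ∈ Q (other pairings), all impossible. Hence [Q(γ):Q] = 4 = [Q(√118, √43):Q], so Q(γ) = Q(√118, √43).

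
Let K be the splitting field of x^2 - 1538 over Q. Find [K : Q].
[K : Q] = 2

f(x) = x^2 - 1538 factors as (x - √1538)(x + √1538). The splitting field is K = Q(√1538). Since 1538 is squarefree and > 1, it is not a perfect square, so x^2 - 1538 is irreducible over Q and [Q(√1538) : Q] = 2. Hence [K : Q] = 2.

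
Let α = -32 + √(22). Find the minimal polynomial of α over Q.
m_α(x) = x^2 + 64x + 1002

From α + 32 = √(22), squaring gives (α + 32)^2 = 22, i.e. α^2 + 64α + 1024 = 22, so α^2 + 64α + 1002 = 0. The discriminant of x^2 + 64x + 1002 is (64)^2 - 4·(1002) = 4096 - 4008 = 88, and 4·(22) is not a perfect square in Q since 22 is squarefree and ≠ 1. Hence x^2 + 64x + 1002 is irreducible over Q and is the minimal polynomial of α.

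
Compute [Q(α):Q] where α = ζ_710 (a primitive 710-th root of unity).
[Q(α):Q] = 280

The minimal polynomial of ζ_710 over Q is the 710-th cyclotomic polynomial Φ_710(x), which is irreducible over Q and has degree φ(710) = 280. Hence [Q(α):Q] = φ(710) = 280.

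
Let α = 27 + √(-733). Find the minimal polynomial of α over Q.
m_α(x) = x^2 - 54x + 1462

From α - 27 = √(-733), squaring gives (α - 27)^2 = -733, i.e. α^2 - 54α + 729 = -733, so α^2 - 54α + 1462 = 0. The discriminant of x^2 - 54x + 1462 is (-54)^2 - 4·(1462) = 2916 - 5848 = -2932, and 4·(-733) is not a perfect square in Q since -733 is squarefree and ≠ 1. Hence x^2 - 54x + 1462 is irreducible over Q and is the minimal polynomial of α.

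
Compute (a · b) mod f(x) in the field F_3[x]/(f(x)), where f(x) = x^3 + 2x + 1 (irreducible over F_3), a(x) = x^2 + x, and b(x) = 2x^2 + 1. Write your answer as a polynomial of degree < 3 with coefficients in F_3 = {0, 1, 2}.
a · b ≡ x + 1 (mod f(x))

Multiply in F_3[x]: a(x)·b(x) = (x^2 + x)·(2x^2 + 1) = 2x^4 + 2x^3 + x^2 + x. This has degree ≥ 3, so divide by f(x) over F_3: 2x^4 + 2x^3 + x^2 + x = (2x + 2)·(x^3 + 2x + 1) + (x + 1). Hence a·b ≡ x + 1 (mod f). (F_3[x]/(f) is a field with 3^3 = 27 elements since f is irreducible of degree 3.)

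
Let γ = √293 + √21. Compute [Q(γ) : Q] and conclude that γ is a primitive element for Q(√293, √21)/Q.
[Q(γ) : Q] = 4 (equivalently, Q(γ) = Q(√293, √21))

Obviously Q(γ) ⊆ Q(√293, √21), and [Q(√293, √21):Q] = 4 (since 293, 21 are distinct squarefree integers > 1 with 6153 not a perfect square). To show equality we compute the minimal polynomial of γ. From γ = √293 + √21: γ^2 = 293 + 2√(6153) + 21 = 314 + 2√(6153), so γ^2 - 314 = 2√(6153); squaring, (γ^2 - 314)^2 = 4·6153, i.e. γ^4 - 628γ^2 + 98596 - 24612 = 0, i.e. γ^4 - 628γ^2 + 73984 = 0. So γ is a root of x^4 - 628x^2 + 73984. This polynomial is irreducible over Q: it has no rational root (each ±√293 ± √21 is irrational), and any factorization into two quadratics over Q would force √(6153) ∈ Q (pairing opposite roots) or √293, √21 ∈ Q (other pairings), all impossible. Hence [Q(γ):Q] = 4 = [Q(√293, √21):Q], so Q(γ) = Q(√293, √21).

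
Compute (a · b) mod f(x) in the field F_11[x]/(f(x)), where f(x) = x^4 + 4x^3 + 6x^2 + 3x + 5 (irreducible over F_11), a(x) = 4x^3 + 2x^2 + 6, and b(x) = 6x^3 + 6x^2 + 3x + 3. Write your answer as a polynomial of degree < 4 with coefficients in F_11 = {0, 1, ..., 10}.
a · b ≡ 5x^3 + 9x^2 + 2x + 1 (mod f(x))

Multiply in F_11[x]: a(x)·b(x) = (4x^3 + 2x^2 + 6)·(6x^3 + 6x^2 + 3x + 3) = 2x^6 + 3x^5 + 2x^4 + 10x^3 + 9x^2 + 7x + 7. This has degree ≥ 4, so divide by f(x) over F_11: 2x^6 + 3x^5 + 2x^4 + 10x^3 + 9x^2 + 7x + 7 = (2x^2 + 6x + 10)·(x^4 + 4x^3 + 6x^2 + 3x + 5) + (5x^3 + 9x^2 + 2x + 1). Hence a·b ≡ 5x^3 + 9x^2 + 2x + 1 (mod f). (F_11[x]/(f) is a field with 11^4 = 14641 elements since f is irreducible of degree 4.)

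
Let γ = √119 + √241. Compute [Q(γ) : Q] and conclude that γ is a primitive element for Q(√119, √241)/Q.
[Q(γ) : Q] = 4 (equivalently, Q(γ) = Q(√119, √241))

Obviously Q(γ) ⊆ Q(√119, √241), and [Q(√119, √241):Q] = 4 (since 119, 241 are distinct squarefree integers > 1 with 28679 not a perfect square). To show equality we compute the minimal polynomial of γ. From γ = √119 + √241: γ^2 = 119 + 2√(28679) + 241 = 360 + 2√(28679), so γ^2 - 360 = 2√(28679); squaring, (γ^2 - 360)^2 = 4·28679, i.e. γ^4 - 720γ^2 + 129600 - 114716 = 0, i.e. γ^4 - 720γ^2 + 14884 = 0. So γ is a root of x^4 - 720x^2 + 14884. This polynomial is irreducible over Q: it has no rational root (each ±√119 ± √241 is irrational), and any factorization into two quadratics over Q would force √(28679) ∈ Q (pairing opposite roots) or √119, √241 ∈ Q (other pairings), all impossible. Hence [Q(γ):Q] = 4 = [Q(√119, √241):Q], so Q(γ) = Q(√119, √241).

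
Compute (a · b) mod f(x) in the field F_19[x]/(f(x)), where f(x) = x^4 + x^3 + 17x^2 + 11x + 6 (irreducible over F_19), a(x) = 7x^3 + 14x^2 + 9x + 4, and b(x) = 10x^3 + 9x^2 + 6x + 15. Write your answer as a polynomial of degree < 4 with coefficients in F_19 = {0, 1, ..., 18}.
a · b ≡ 16x^3 + 11x^2 + 18x + 9 (mod f(x))

Multiply in F_19[x]: a(x)·b(x) = (7x^3 + 14x^2 + 9x + 4)·(10x^3 + 9x^2 + 6x + 15) = 13x^6 + 13x^5 + 11x^4 + 6x^3 + 15x^2 + 7x + 3. This has degree ≥ 4, so divide by f(x) over F_19: 13x^6 + 13x^5 + 11x^4 + 6x^3 + 15x^2 + 7x + 3 = (13x^2 + 18)·(x^4 + x^3 + 17x^2 + 11x + 6) + (16x^3 + 11x^2 + 18x + 9). Hence a·b ≡ 16x^3 + 11x^2 + 18x + 9 (mod f). (F_19[x]/(f) is a field with 19^4 = 130321 elements since f is irreducible of degree 4.)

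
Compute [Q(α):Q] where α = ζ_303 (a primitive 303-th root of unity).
[Q(α):Q] = 200

The minimal polynomial of ζ_303 over Q is the 303-th cyclotomic polynomial Φ_303(x), which is irreducible over Q and has degree φ(303) = 200. Hence [Q(α):Q] = φ(303) = 200.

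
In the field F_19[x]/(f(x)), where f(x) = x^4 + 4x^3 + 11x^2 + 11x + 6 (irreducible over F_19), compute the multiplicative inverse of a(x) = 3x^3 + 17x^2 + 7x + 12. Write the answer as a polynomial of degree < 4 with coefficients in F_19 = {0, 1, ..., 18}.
a(x)^(-1) ≡ 9x^3 + 9x^2 + 7x + 5 (mod f(x))

Since f is irreducible over F_19, F_19[x]/(f) is a field and a(x) ≠ 0 has an inverse. Apply the extended Euclidean algorithm to f(x) and a(x) in F_19[x]: f(x) = (13x + 10)·a(x) + (16x^2 + 13x);  a(x) = (18x + 9)·(16x^2 + 13x) + (4x + 12);  (16x^2 + 13x) = (4x + 15)·(4x + 12) + (10). The last nonzero remainder is the constant 10 = gcd(f, a) in F_19. Back-substituting through the division chain expresses 10 = s(x)·a(x) + t(x)·f(x) with s(x) ≡ 14x^3 + 14x^2 + 13x + 12 (mod f), so (14x^3 + 14x^2 + 13x + 12)·a(x) ≡ 10 (mod f). Multiplying by 10^(-1) ≡ 2 in F_19 gives a(x)^(-1) ≡ 2·(14x^3 + 14x^2 + 13x + 12) ≡ 9x^3 + 9x^2 + 7x + 5 (mod f). Check: (3x^3 + 17x^2 + 7x + 12)·(9x^3 + 9x^2 + 7x + 5) = 8x^6 + 9x^5 + 9x^4 + x^3 + 14x^2 + 5x + 3 ≡ 1 (mod x^4 + 4x^3 + 11x^2 + 11x + 6).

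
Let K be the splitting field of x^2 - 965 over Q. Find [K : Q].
[K : Q] = 2

f(x) = x^2 - 965 factors as (x - √965)(x + √965). The splitting field is K = Q(√965). Since 965 is squarefree and > 1, it is not a perfect square, so x^2 - 965 is irreducible over Q and [Q(√965) : Q] = 2. Hence [K : Q] = 2.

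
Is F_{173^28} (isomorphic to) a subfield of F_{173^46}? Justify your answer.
No: F_{173^28} is not a subfield of F_{173^46}

F_{p^m} embeds in F_{p^n} iff m | n. Here 28 ∤ 46 (since 46 = 1·28 + 18 with remainder 18 ≠ 0), so F_{173^28} is not a subfield of F_{173^46}. Equivalently: if it were, the tower law would give 28 = [F_{173^28}:F_173] dividing [F_{173^46}:F_173] = 46, contradiction.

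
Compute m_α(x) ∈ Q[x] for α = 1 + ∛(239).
m_α(x) = x^3 - 3x^2 + 3x - 240

Set β = α - 1 = ∛(239), so β^3 = 239. Then (α - 1)^3 - 239 = 0, i.e. α is a root of g(x) = (x - 1)^3 - 239 = x^3 - 3x^2 + 3x - 240. Since g(x) = h(x - 1) where h(x) = x^3 - 239, and h is irreducible over Q (because 239 is not a perfect cube, so h has no rational root, and a monic cubic with no rational root is irreducible), g is also irreducible (irreducibility is preserved under the substitution x → x - 1). Hence m_α(x) = x^3 - 3x^2 + 3x - 240.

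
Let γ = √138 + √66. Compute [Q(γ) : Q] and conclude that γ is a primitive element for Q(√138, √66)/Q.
[Q(γ) : Q] = 4 (equivalently, Q(γ) = Q(√138, √66))

Obviously Q(γ) ⊆ Q(√138, √66), and [Q(√138, √66):Q] = 4 (since 138, 66 are distinct squarefree integers > 1 with 9108 not a perfect square). To show equality we compute the minimal polynomial of γ. From γ = √138 + √66: γ^2 = 138 + 2√(9108) + 66 = 204 + 2√(9108), so γ^2 - 204 = 2√(9108); squaring, (γ^2 - 204)^2 = 4·9108, i.e. γ^4 - 408γ^2 + 41616 - 36432 = 0, i.e. γ^4 - 408γ^2 + 5184 = 0. So γ is a root of x^4 - 408x^2 + 5184. This polynomial is irreducible over Q: it has no rational root (each ±√138 ± √66 is irrational), and any factorization into two quadratics over Q would force √(9108) ∈ Q (pairing opposite roots) or √138, √66 ∈ Q (other pairings), all impossible. Hence [Q(γ):Q] = 4 = [Q(√138, √66):Q], so Q(γ) = Q(√138, √66).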